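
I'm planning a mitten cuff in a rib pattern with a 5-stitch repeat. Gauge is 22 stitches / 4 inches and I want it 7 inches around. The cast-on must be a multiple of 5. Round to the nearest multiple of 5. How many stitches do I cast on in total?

22 / 4 = 5.5 sts per inch.
7 × 5.5 = 38.50 sts.
Nearest multiple of 5: 40.

40 stitches.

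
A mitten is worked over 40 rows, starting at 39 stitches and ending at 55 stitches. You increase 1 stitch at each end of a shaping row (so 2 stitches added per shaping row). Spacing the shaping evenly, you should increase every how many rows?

Increase every 5th row.

Stitches to add: |55 − 39| = 16.
Shaping rows needed: 16 / 2 = 8.
40 rows / 8 = every 5 rows.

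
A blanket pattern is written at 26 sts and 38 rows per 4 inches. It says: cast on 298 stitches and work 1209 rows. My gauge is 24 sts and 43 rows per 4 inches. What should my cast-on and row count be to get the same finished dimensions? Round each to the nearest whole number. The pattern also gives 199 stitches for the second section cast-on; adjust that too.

Stitches: 298 × 24/26 = 275.08 → 275.
Rows: 1209 × 43/38 = 1368.08 → 1368.
second section cast-on: 199 × 24/26 = 183.69 → 184.

Cast on 275 stitches; work 1368 rows; second section cast-on 184 stitches.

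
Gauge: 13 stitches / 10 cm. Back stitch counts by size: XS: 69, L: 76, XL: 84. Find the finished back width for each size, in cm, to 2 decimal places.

XS 53.08 cm; L 58.46 cm; XL 64.62 cm.

13/10 = 1.3 sts per cm.
XS: 69 / 1.3 = 53.077 → 53.08 cm.
L: 76 / 1.3 = 58.462 → 58.46 cm.
XL: 84 / 1.3 = 64.615 → 64.62 cm.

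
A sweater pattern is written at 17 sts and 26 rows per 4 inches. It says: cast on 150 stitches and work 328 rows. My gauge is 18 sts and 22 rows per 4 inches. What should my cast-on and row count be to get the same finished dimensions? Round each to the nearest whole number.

Cast on 159 stitches; work 278 rows.

Stitches: 150 × 18/17 = 158.82 → 159.
Rows: 328 × 22/26 = 277.54 → 278.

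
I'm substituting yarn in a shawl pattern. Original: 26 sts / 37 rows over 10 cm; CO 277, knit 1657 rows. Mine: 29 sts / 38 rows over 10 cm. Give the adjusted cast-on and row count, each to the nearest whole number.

Cast on 309 stitches; work 1702 rows.

Stitches: 277 × 29/26 = 308.96 → 309.
Rows: 1657 × 38/37 = 1701.78 → 1702.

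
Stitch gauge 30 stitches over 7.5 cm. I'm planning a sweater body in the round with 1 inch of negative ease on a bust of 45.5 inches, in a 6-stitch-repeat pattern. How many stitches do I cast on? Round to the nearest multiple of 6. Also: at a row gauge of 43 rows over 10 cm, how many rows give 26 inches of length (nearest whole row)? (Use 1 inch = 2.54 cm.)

Finished = 45.5 − 1 = 44.5 inches.
44.5 inches × 2.54 = 113.03 cm.
30/7.5 = 4 sts per cm; 113.03 × 4 = 452.12 sts.
Nearest multiple of 6 → 450.
26 inches = 66.04 cm; × 4.3 = 283.97 → 284 rows.

Cast on 450 stitches; work 284 rows.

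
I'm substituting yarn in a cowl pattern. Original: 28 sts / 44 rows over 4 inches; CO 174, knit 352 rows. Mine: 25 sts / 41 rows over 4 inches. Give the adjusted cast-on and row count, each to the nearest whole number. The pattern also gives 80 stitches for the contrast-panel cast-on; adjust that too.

Cast on 155 stitches; work 328 rows; contrast-panel cast-on 71 stitches.

Stitches: 174 × 25/28 = 155.36 → 155.
Rows: 352 × 41/44 = 328.00 → 328.
contrast-panel cast-on: 80 × 25/28 = 71.43 → 71.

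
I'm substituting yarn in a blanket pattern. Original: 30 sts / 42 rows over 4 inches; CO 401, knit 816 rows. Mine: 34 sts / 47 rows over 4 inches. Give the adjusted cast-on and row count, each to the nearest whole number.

Stitches: 401 × 34/30 = 454.47 → 454.
Rows: 816 × 47/42 = 913.14 → 913.

Cast on 454 stitches; work 913 rows.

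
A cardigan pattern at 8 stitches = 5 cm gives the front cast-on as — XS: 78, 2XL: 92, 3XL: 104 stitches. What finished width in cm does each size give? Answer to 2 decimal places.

XS 48.75 cm; 2XL 57.50 cm; 3XL 65.00 cm.

8/5 = 1.6 sts per cm.
XS: 78 / 1.6 = 48.750 → 48.75 cm.
2XL: 92 / 1.6 = 57.500 → 57.50 cm.
3XL: 104 / 1.6 = 65.000 → 65.00 cm.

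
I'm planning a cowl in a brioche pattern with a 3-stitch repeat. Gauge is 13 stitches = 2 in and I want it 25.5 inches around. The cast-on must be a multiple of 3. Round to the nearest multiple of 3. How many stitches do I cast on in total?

13 / 2 = 6.5 sts per inch.
25.5 × 6.5 = 165.75 sts.
Nearest multiple of 3: 165.

CO 165 sts.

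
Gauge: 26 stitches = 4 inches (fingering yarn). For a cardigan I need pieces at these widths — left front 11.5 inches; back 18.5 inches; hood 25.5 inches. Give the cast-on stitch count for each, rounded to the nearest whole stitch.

left front 75; back 120; hood 166.

Rate = 26/4 = 6.5 sts per in.
left front: 11.5 × 6.5 = 74.75 → 75.
back: 18.5 × 6.5 = 120.25 → 120.
hood: 25.5 × 6.5 = 165.75 → 166.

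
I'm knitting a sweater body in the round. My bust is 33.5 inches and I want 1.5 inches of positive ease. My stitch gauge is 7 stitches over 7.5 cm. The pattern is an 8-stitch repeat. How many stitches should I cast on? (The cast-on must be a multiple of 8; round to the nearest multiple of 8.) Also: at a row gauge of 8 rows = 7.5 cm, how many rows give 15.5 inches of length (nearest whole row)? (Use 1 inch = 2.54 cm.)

Finished = 33.5 + 1.5 = 35 inches.
35 inches × 2.54 = 88.90 cm.
7/7.5 = 0.933 sts per cm; 88.90 × 0.933 = 82.97 sts.
Nearest multiple of 8 → 80.
15.5 inches = 39.37 cm; × 1.067 = 41.99 → 42 rows.

Cast on 80 stitches; work 42 rows.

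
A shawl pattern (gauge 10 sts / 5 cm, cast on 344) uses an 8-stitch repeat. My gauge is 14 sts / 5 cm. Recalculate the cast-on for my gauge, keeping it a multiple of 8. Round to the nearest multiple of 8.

344 × 14 / 10 = 481.60.
Nearest multiple of 8: 480.

Cast on 480 stitches.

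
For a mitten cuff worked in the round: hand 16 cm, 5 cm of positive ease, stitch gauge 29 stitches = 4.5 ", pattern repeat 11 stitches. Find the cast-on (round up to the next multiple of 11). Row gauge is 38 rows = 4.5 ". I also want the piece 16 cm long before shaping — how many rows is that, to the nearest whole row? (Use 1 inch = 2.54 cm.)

Finished = 16 + 5 = 21 cm.
21 cm × 1/2.54 = 8.27 inches.
29/4.5 = 6.444 sts per in; 8.27 × 6.444 = 53.28 sts.
Next multiple of 11 → 55.
16 cm = 6.30 inches; × 8.444 = 53.19 → 53 rows.

Cast on 55 stitches; work 53 rows.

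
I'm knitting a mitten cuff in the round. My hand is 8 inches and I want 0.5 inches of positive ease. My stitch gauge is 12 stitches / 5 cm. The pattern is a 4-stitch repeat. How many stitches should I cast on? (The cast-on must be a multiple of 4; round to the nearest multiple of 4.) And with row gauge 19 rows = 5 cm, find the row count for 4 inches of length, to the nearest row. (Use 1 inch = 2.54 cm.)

Cast on 52 stitches; work 39 rows.

Finished = 8 + 0.5 = 8.5 inches.
8.5 inches × 2.54 = 21.59 cm.
12/5 = 2.4 sts per cm; 21.59 × 2.4 = 51.82 sts.
Nearest multiple of 4 → 52.
4 inches = 10.16 cm; × 3.8 = 38.61 → 39 rows.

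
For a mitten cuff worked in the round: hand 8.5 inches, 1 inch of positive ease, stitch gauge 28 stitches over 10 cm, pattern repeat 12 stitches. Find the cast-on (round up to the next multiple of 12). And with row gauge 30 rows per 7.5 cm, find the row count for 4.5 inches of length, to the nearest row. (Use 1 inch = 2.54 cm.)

Cast on 72 stitches; work 46 rows.

Finished = 8.5 + 1 = 9.5 inches.
9.5 inches × 2.54 = 24.13 cm.
28/10 = 2.8 sts per cm; 24.13 × 2.8 = 67.56 sts.
Next multiple of 12 → 72.
4.5 inches = 11.43 cm; × 4 = 45.72 → 46 rows.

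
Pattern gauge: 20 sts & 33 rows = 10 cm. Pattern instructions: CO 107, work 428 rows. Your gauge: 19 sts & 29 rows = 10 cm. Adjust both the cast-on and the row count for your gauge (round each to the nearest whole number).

Stitches: 107 × 19/20 = 101.65 → 102.
Rows: 428 × 29/33 = 376.12 → 376.

Cast on 102 stitches; work 376 rows.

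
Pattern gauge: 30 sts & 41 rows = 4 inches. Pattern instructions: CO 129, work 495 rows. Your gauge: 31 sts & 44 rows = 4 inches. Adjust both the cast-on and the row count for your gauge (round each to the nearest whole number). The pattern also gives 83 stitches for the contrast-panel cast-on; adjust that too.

Cast on 133 stitches; work 531 rows; contrast-panel cast-on 86 stitches.

Stitches: 129 × 31/30 = 133.30 → 133.
Rows: 495 × 44/41 = 531.22 → 531.
contrast-panel cast-on: 83 × 31/30 = 85.77 → 86.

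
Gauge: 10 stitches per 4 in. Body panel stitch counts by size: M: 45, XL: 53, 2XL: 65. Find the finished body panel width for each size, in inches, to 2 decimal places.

M 18.00 inches; XL 21.20 inches; 2XL 26.00 inches.

10/4 = 2.5 sts per in.
M: 45 / 2.5 = 18.000 → 18.00 in.
XL: 53 / 2.5 = 21.200 → 21.20 in.
2XL: 65 / 2.5 = 26.000 → 26.00 in.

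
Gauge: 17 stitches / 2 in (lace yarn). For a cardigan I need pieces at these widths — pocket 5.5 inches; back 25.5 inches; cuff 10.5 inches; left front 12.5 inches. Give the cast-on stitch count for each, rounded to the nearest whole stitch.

pocket 47; back 217; cuff 89; left front 106.

Rate = 17/2 = 8.5 sts per in.
pocket: 5.5 × 8.5 = 46.75 → 47.
back: 25.5 × 8.5 = 216.75 → 217.
cuff: 10.5 × 8.5 = 89.25 → 89.
left front: 12.5 × 8.5 = 106.25 → 106.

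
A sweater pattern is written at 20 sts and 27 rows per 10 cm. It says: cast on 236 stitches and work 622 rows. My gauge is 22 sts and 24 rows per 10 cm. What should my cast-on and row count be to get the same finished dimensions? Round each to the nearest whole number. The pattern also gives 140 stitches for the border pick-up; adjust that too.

Cast on 260 stitches; work 553 rows; border pick-up 154 stitches.

Stitches: 236 × 22/20 = 259.60 → 260.
Rows: 622 × 24/27 = 552.89 → 553.
border pick-up: 140 × 22/20 = 154.00 → 154.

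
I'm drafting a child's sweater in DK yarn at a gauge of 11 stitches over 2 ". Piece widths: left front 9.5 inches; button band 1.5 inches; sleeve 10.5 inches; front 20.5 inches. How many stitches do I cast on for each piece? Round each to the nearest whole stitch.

Rate = 11/2 = 5.5 sts per in.
left front: 9.5 × 5.5 = 52.25 → 52.
button band: 1.5 × 5.5 = 8.25 → 8.
sleeve: 10.5 × 5.5 = 57.75 → 58.
front: 20.5 × 5.5 = 112.75 → 113.

left front 52; button band 8; sleeve 58; front 113.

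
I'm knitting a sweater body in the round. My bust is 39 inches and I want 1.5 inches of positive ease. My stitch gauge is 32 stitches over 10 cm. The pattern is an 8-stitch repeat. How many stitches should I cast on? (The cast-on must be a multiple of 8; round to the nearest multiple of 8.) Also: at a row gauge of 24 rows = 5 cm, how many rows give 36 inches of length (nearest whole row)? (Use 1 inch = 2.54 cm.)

Cast on 328 stitches; work 439 rows.

Finished = 39 + 1.5 = 40.5 inches.
40.5 inches × 2.54 = 102.87 cm.
32/10 = 3.2 sts per cm; 102.87 × 3.2 = 329.18 sts.
Nearest multiple of 8 → 328.
36 inches = 91.44 cm; × 4.8 = 438.91 → 439 rows.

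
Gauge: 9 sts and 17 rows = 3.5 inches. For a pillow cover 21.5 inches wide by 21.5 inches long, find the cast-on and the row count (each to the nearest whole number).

Cast on 55 stitches and work 104 rows.

Stitch gauge = 9/3.5 = 2.571 sts/in; 21.5 × 2.571 = 55.29 → 55 sts.
Row gauge = 17/3.5 = 4.857 rows/in; 21.5 × 4.857 = 104.43 → 104 rows.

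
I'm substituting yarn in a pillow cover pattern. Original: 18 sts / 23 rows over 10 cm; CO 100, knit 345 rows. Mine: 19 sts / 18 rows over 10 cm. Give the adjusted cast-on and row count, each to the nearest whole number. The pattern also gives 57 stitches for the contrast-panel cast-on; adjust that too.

Stitches: 100 × 19/18 = 105.56 → 106.
Rows: 345 × 18/23 = 270.00 → 270.
contrast-panel cast-on: 57 × 19/18 = 60.17 → 60.

Cast on 106 stitches; work 270 rows; contrast-panel cast-on 60 stitches.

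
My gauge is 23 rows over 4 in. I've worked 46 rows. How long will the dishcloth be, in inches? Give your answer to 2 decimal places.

23 rows / 4 inch = 5.75 rows per inch.
46 / 5.75 = 8.000 inches.

8.00 inches.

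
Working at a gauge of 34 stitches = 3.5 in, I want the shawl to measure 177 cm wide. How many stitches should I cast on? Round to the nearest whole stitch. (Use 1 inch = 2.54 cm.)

677 stitches.

177 cm = 69.69 in.
34 stitches / 3.5 in = 9.714 stitches per inch.
69.69 × 9.714 = 676.94 stitches.
Round to nearest → 677.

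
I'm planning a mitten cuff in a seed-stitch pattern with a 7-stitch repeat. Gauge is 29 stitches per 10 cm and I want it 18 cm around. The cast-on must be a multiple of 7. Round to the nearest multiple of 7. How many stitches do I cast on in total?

49 stitches.

29 / 10 = 2.9 sts per cm.
18 × 2.9 = 52.20 sts.
Nearest multiple of 7: 49.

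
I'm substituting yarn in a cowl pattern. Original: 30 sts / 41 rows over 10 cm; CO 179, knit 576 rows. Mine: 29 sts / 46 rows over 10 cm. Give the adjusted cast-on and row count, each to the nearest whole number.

Stitches: 179 × 29/30 = 173.03 → 173.
Rows: 576 × 46/41 = 646.24 → 646.

Cast on 173 stitches; work 646 rows.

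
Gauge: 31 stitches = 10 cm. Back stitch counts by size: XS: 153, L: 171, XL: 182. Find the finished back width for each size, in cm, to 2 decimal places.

31/10 = 3.1 sts per cm.
XS: 153 / 3.1 = 49.355 → 49.35 cm.
L: 171 / 3.1 = 55.161 → 55.16 cm.
XL: 182 / 3.1 = 58.710 → 58.71 cm.

XS 49.35 cm; L 55.16 cm; XL 58.71 cm.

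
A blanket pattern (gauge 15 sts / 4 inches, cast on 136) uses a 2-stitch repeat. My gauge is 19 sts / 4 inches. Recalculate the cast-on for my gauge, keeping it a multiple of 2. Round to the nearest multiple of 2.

136 × 19 / 15 = 172.27.
Nearest multiple of 2: 172.

172 stitches.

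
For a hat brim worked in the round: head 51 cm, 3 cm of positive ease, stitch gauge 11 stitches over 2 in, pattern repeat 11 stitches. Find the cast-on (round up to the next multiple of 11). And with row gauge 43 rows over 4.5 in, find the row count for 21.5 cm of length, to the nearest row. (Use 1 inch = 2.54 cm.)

Cast on 121 stitches; work 81 rows.

Finished = 51 + 3 = 54 cm.
54 cm × 1/2.54 = 21.26 inches.
11/2 = 5.5 sts per in; 21.26 × 5.5 = 116.93 sts.
Next multiple of 11 → 121.
21.5 cm = 8.46 inches; × 9.556 = 80.88 → 81 rows.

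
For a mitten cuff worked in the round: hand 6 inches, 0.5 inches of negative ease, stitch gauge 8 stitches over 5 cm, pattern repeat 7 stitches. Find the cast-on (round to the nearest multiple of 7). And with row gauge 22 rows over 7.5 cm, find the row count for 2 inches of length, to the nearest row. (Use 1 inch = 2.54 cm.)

Finished = 6 − 0.5 = 5.5 inches.
5.5 inches × 2.54 = 13.97 cm.
8/5 = 1.6 sts per cm; 13.97 × 1.6 = 22.35 sts.
Nearest multiple of 7 → 21.
2 inches = 5.08 cm; × 2.933 = 14.90 → 15 rows.

Cast on 21 stitches; work 15 rows.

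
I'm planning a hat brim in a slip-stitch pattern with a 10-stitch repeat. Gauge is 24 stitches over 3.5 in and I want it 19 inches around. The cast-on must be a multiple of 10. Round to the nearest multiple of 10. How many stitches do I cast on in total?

130 stitches.

24 / 3.5 = 6.857 sts per inch.
19 × 6.857 = 130.29 sts.
Nearest multiple of 10: 130.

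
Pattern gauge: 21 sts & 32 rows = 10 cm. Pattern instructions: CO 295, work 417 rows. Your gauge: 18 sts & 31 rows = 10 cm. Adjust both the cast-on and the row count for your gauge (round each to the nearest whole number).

Stitches: 295 × 18/21 = 252.86 → 253.
Rows: 417 × 31/32 = 403.97 → 404.

Cast on 253 stitches; work 404 rows.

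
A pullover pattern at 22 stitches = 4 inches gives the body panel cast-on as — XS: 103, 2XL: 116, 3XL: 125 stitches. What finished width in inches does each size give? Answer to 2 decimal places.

22/4 = 5.5 sts per in.
XS: 103 / 5.5 = 18.727 → 18.73 in.
2XL: 116 / 5.5 = 21.091 → 21.09 in.
3XL: 125 / 5.5 = 22.727 → 22.73 in.

XS 18.73 inches; 2XL 21.09 inches; 3XL 22.73 inches.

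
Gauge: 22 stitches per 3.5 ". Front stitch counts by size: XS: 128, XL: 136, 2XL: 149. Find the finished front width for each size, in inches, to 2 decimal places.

22/3.5 = 6.286 sts per in.
XS: 128 / 6.286 = 20.364 → 20.36 in.
XL: 136 / 6.286 = 21.636 → 21.64 in.
2XL: 149 / 6.286 = 23.705 → 23.70 in.

XS 20.36 inches; XL 21.64 inches; 2XL 23.70 inches.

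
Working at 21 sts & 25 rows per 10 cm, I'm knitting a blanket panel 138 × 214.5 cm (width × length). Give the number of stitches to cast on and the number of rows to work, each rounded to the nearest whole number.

Stitch gauge = 21/10 = 2.1 sts/cm; 138 × 2.1 = 289.80 → 290 sts.
Row gauge = 25/10 = 2.5 rows/cm; 214.5 × 2.5 = 536.25 → 536 rows.

Cast on 290 stitches and work 536 rows.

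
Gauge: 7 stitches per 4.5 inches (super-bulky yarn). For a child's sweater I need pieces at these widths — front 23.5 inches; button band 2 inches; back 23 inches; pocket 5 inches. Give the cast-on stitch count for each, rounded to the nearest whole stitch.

Rate = 7/4.5 = 1.556 sts per in.
front: 23.5 × 1.556 = 36.56 → 37.
button band: 2 × 1.556 = 3.11 → 3.
back: 23 × 1.556 = 35.78 → 36.
pocket: 5 × 1.556 = 7.78 → 8.

front 37; button band 3; back 36; pocket 8.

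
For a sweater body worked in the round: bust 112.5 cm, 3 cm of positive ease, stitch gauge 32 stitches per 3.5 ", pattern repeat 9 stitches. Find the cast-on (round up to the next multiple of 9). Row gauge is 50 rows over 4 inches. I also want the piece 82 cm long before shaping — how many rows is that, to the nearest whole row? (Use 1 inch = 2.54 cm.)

Finished = 112.5 + 3 = 115.5 cm.
115.5 cm × 1/2.54 = 45.47 inches.
32/3.5 = 9.143 sts per in; 45.47 × 9.143 = 415.75 sts.
Next multiple of 9 → 423.
82 cm = 32.28 inches; × 12.5 = 403.54 → 404 rows.

Cast on 423 stitches; work 404 rows.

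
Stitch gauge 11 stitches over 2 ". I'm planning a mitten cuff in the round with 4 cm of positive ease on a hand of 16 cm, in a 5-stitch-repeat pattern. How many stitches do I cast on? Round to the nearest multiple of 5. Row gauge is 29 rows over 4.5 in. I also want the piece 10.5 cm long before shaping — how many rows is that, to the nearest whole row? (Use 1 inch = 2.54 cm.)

Finished = 16 + 4 = 20 cm.
20 cm × 1/2.54 = 7.87 inches.
11/2 = 5.5 sts per in; 7.87 × 5.5 = 43.31 sts.
Nearest multiple of 5 → 45.
10.5 cm = 4.13 inches; × 6.444 = 26.64 → 27 rows.

Cast on 45 stitches; work 27 rows.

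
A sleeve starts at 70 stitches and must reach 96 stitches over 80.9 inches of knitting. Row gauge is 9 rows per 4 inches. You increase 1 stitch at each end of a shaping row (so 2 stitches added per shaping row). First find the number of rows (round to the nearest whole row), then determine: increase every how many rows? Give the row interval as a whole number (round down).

Increase every 14th row.

Rows = 80.9 × 2.25 = 182.0 → 182 rows.
Stitches to add: 26 → 13 shaping rows (at 2 st each).
182 / 13 = 14.00 → every 14 rows.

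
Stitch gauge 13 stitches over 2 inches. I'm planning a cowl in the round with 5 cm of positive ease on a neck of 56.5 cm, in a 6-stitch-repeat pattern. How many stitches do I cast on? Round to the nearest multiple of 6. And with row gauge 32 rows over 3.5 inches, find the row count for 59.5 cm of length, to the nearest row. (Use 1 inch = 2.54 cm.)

Finished = 56.5 + 5 = 61.5 cm.
61.5 cm × 1/2.54 = 24.21 inches.
13/2 = 6.5 sts per in; 24.21 × 6.5 = 157.38 sts.
Nearest multiple of 6 → 156.
59.5 cm = 23.43 inches; × 9.143 = 214.17 → 214 rows.

Cast on 156 stitches; work 214 rows.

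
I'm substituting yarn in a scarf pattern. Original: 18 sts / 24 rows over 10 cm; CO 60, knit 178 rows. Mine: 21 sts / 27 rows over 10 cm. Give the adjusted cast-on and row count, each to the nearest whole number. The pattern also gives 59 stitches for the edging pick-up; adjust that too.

Stitches: 60 × 21/18 = 70.00 → 70.
Rows: 178 × 27/24 = 200.25 → 200.
edging pick-up: 59 × 21/18 = 68.83 → 69.

Cast on 70 stitches; work 200 rows; edging pick-up 69 stitches.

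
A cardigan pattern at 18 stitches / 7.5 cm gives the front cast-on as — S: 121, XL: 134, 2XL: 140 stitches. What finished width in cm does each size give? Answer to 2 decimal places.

S 50.42 cm; XL 55.83 cm; 2XL 58.33 cm.

18/7.5 = 2.4 sts per cm.
S: 121 / 2.4 = 50.417 → 50.42 cm.
XL: 134 / 2.4 = 55.833 → 55.83 cm.
2XL: 140 / 2.4 = 58.333 → 58.33 cm.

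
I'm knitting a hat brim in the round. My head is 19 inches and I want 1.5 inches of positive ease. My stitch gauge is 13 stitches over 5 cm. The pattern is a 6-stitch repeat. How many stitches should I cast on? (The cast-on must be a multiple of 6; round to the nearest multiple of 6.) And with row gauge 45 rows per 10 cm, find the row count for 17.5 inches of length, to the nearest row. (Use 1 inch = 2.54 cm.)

Finished = 19 + 1.5 = 20.5 inches.
20.5 inches × 2.54 = 52.07 cm.
13/5 = 2.6 sts per cm; 52.07 × 2.6 = 135.38 sts.
Nearest multiple of 6 → 138.
17.5 inches = 44.45 cm; × 4.5 = 200.03 → 200 rows.

Cast on 138 stitches; work 200 rows.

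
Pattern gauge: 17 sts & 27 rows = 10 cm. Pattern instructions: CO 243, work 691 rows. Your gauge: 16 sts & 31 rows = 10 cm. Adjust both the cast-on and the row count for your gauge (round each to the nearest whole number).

Cast on 229 stitches; work 793 rows.

Stitches: 243 × 16/17 = 228.71 → 229.
Rows: 691 × 31/27 = 793.37 → 793.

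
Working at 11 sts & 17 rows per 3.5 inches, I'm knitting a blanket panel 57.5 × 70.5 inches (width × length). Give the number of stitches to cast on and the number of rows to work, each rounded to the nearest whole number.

Cast on 181 stitches and work 342 rows.

Stitch gauge = 11/3.5 = 3.143 sts/in; 57.5 × 3.143 = 180.71 → 181 sts.
Row gauge = 17/3.5 = 4.857 rows/in; 70.5 × 4.857 = 342.43 → 342 rows.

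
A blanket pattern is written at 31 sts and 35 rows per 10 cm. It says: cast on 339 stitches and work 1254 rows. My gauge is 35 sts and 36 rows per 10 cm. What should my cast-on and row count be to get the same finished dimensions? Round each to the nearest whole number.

Cast on 383 stitches; work 1290 rows.

Stitches: 339 × 35/31 = 382.74 → 383.
Rows: 1254 × 36/35 = 1289.83 → 1290.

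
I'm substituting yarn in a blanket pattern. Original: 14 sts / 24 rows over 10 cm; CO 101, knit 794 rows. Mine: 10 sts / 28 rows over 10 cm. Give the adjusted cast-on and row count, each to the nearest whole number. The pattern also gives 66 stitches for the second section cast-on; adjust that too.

Cast on 72 stitches; work 926 rows; second section cast-on 47 stitches.

Stitches: 101 × 10/14 = 72.14 → 72.
Rows: 794 × 28/24 = 926.33 → 926.
second section cast-on: 66 × 10/14 = 47.14 → 47.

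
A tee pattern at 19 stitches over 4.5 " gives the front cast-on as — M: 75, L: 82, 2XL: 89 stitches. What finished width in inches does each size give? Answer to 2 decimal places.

19/4.5 = 4.222 sts per in.
M: 75 / 4.222 = 17.763 → 17.76 in.
L: 82 / 4.222 = 19.421 → 19.42 in.
2XL: 89 / 4.222 = 21.079 → 21.08 in.

M 17.76 inches; L 19.42 inches; 2XL 21.08 inches.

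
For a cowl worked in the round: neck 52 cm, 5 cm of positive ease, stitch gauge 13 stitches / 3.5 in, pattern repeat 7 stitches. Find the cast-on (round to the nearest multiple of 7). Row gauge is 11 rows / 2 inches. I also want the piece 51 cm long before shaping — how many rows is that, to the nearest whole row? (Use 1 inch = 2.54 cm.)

Finished = 52 + 5 = 57 cm.
57 cm × 1/2.54 = 22.44 inches.
13/3.5 = 3.714 sts per in; 22.44 × 3.714 = 83.35 sts.
Nearest multiple of 7 → 84.
51 cm = 20.08 inches; × 5.5 = 110.43 → 110 rows.

Cast on 84 stitches; work 110 rows.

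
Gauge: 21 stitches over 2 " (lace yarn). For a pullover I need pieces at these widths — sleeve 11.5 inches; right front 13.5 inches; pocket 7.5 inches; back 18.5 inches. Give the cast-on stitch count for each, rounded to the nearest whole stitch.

Rate = 21/2 = 10.5 sts per in.
sleeve: 11.5 × 10.5 = 120.75 → 121.
right front: 13.5 × 10.5 = 141.75 → 142.
pocket: 7.5 × 10.5 = 78.75 → 79.
back: 18.5 × 10.5 = 194.25 → 194.

sleeve 121; right front 142; pocket 79; back 194.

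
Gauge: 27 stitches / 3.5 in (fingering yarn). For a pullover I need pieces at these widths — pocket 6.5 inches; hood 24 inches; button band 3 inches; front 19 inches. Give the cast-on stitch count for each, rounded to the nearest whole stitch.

pocket 50; hood 185; button band 23; front 147.

Rate = 27/3.5 = 7.714 sts per in.
pocket: 6.5 × 7.714 = 50.14 → 50.
hood: 24 × 7.714 = 185.14 → 185.
button band: 3 × 7.714 = 23.14 → 23.
front: 19 × 7.714 = 146.57 → 147.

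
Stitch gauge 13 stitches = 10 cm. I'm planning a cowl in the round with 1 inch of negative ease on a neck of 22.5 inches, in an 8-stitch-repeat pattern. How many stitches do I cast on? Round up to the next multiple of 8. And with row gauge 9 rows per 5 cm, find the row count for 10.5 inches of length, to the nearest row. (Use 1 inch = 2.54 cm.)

Finished = 22.5 − 1 = 21.5 inches.
21.5 inches × 2.54 = 54.61 cm.
13/10 = 1.3 sts per cm; 54.61 × 1.3 = 70.99 sts.
Next multiple of 8 → 72.
10.5 inches = 26.67 cm; × 1.8 = 48.01 → 48 rows.

Cast on 72 stitches; work 48 rows.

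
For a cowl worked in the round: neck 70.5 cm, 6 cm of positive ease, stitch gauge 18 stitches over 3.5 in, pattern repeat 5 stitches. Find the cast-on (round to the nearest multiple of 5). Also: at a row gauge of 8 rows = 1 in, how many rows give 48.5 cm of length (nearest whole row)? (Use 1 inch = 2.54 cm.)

Finished = 70.5 + 6 = 76.5 cm.
76.5 cm × 1/2.54 = 30.12 inches.
18/3.5 = 5.143 sts per in; 30.12 × 5.143 = 154.89 sts.
Nearest multiple of 5 → 155.
48.5 cm = 19.09 inches; × 8 = 152.76 → 153 rows.

Cast on 155 stitches; work 153 rows.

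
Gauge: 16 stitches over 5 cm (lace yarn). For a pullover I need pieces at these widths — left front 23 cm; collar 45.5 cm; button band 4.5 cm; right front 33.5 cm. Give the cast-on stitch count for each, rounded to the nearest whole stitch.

left front 74; collar 146; button band 14; right front 107.

Rate = 16/5 = 3.2 sts per cm.
left front: 23 × 3.2 = 73.60 → 74.
collar: 45.5 × 3.2 = 145.60 → 146.
button band: 4.5 × 3.2 = 14.40 → 14.
right front: 33.5 × 3.2 = 107.20 → 107.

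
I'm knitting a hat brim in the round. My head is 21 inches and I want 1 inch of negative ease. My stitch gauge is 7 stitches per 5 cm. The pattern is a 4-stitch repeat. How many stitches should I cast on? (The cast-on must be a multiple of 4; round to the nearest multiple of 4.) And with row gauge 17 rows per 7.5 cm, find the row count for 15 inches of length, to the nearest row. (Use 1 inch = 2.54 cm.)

Cast on 72 stitches; work 86 rows.

Finished = 21 − 1 = 20 inches.
20 inches × 2.54 = 50.80 cm.
7/5 = 1.4 sts per cm; 50.80 × 1.4 = 71.12 sts.
Nearest multiple of 4 → 72.
15 inches = 38.10 cm; × 2.267 = 86.36 → 86 rows.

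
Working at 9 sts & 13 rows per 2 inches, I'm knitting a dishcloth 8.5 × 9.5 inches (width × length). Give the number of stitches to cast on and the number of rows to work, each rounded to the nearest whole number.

Stitch gauge = 9/2 = 4.5 sts/in; 8.5 × 4.5 = 38.25 → 38 sts.
Row gauge = 13/2 = 6.5 rows/in; 9.5 × 6.5 = 61.75 → 62 rows.

Cast on 38 stitches and work 62 rows.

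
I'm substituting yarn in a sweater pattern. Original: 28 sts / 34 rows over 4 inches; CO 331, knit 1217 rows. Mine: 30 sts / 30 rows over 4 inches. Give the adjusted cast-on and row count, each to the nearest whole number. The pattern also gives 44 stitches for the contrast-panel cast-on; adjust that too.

Stitches: 331 × 30/28 = 354.64 → 355.
Rows: 1217 × 30/34 = 1073.82 → 1074.
contrast-panel cast-on: 44 × 30/28 = 47.14 → 47.

Cast on 355 stitches; work 1074 rows; contrast-panel cast-on 47 stitches.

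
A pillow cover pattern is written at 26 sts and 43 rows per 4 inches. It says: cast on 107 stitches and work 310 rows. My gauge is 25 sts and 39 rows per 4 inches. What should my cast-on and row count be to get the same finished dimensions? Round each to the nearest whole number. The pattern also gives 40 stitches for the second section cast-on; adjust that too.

Stitches: 107 × 25/26 = 102.88 → 103.
Rows: 310 × 39/43 = 281.16 → 281.
second section cast-on: 40 × 25/26 = 38.46 → 38.

Cast on 103 stitches; work 281 rows; second section cast-on 38 stitches.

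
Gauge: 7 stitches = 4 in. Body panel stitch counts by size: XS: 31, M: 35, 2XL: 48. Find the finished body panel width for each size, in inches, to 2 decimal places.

XS 17.71 inches; M 20.00 inches; 2XL 27.43 inches.

7/4 = 1.75 sts per in.
XS: 31 / 1.75 = 17.714 → 17.71 in.
M: 35 / 1.75 = 20.000 → 20.00 in.
2XL: 48 / 1.75 = 27.429 → 27.43 in.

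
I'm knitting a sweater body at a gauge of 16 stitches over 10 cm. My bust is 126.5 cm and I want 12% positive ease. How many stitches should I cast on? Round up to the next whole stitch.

CO 227 sts.

Finished = 126.5 × 1.12 = 141.68 cm.
16 / 10 = 1.6 sts per cm.
141.68 × 1.6 = 226.69 sts.
→ 227 sts.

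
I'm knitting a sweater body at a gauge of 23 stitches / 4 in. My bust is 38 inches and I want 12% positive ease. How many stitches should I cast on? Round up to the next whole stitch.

Finished = 38 × 1.12 = 42.56 in.
23 / 4 = 5.75 sts per inch.
42.56 × 5.75 = 244.72 sts.
→ 245 sts.

245 stitches.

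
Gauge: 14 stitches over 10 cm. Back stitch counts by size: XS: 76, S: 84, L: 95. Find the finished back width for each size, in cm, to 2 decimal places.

14/10 = 1.4 sts per cm.
XS: 76 / 1.4 = 54.286 → 54.29 cm.
S: 84 / 1.4 = 60.000 → 60.00 cm.
L: 95 / 1.4 = 67.857 → 67.86 cm.

XS 54.29 cm; S 60.00 cm; L 67.86 cm.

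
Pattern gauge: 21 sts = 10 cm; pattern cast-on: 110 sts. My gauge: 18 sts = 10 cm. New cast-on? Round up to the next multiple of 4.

96 stitches.

Scale factor = 18 / 21 = 0.857.
110 × 18 / 21 = 94.29 sts.
→ 96 sts.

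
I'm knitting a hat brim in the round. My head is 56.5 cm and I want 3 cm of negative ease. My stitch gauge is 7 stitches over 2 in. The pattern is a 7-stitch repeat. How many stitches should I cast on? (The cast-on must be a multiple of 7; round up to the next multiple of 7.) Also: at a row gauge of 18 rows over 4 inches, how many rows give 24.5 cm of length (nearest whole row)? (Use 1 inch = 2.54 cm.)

Finished = 56.5 − 3 = 53.5 cm.
53.5 cm × 1/2.54 = 21.06 inches.
7/2 = 3.5 sts per in; 21.06 × 3.5 = 73.72 sts.
Next multiple of 7 → 77.
24.5 cm = 9.65 inches; × 4.5 = 43.41 → 43 rows.

Cast on 77 stitches; work 43 rows.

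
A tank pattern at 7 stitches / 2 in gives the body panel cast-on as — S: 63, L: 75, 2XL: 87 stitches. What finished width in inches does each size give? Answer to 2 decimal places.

7/2 = 3.5 sts per in.
S: 63 / 3.5 = 18.000 → 18.00 in.
L: 75 / 3.5 = 21.429 → 21.43 in.
2XL: 87 / 3.5 = 24.857 → 24.86 in.

S 18.00 inches; L 21.43 inches; 2XL 24.86 inches.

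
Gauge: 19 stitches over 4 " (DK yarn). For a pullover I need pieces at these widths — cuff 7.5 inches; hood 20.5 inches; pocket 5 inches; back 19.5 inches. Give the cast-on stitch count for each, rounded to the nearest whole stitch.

Rate = 19/4 = 4.75 sts per in.
cuff: 7.5 × 4.75 = 35.62 → 36.
hood: 20.5 × 4.75 = 97.38 → 97.
pocket: 5 × 4.75 = 23.75 → 24.
back: 19.5 × 4.75 = 92.62 → 93.

cuff 36; hood 97; pocket 24; back 93.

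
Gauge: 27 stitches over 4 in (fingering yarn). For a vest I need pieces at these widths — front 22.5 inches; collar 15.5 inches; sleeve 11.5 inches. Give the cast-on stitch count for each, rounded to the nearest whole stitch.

Rate = 27/4 = 6.75 sts per in.
front: 22.5 × 6.75 = 151.88 → 152.
collar: 15.5 × 6.75 = 104.62 → 105.
sleeve: 11.5 × 6.75 = 77.62 → 78.

front 152; collar 105; sleeve 78.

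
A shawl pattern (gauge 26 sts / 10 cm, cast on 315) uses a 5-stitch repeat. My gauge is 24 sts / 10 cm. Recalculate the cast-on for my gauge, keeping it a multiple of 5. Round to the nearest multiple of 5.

315 × 24 / 26 = 290.77.
Nearest multiple of 5: 290.

290 stitches.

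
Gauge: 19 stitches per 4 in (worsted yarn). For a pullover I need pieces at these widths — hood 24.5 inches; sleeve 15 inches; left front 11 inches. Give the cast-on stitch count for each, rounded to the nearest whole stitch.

hood 116; sleeve 71; left front 52.

Rate = 19/4 = 4.75 sts per in.
hood: 24.5 × 4.75 = 116.38 → 116.
sleeve: 15 × 4.75 = 71.25 → 71.
left front: 11 × 4.75 = 52.25 → 52.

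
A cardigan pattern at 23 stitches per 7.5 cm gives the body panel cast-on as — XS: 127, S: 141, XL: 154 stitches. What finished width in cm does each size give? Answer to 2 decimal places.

XS 41.41 cm; S 45.98 cm; XL 50.22 cm.

23/7.5 = 3.067 sts per cm.
XS: 127 / 3.067 = 41.413 → 41.41 cm.
S: 141 / 3.067 = 45.978 → 45.98 cm.
XL: 154 / 3.067 = 50.217 → 50.22 cm.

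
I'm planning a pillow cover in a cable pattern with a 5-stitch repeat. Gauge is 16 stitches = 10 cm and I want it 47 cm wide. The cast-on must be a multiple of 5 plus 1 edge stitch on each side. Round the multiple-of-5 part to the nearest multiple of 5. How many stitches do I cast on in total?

16 / 10 = 1.6 sts per cm.
47 × 1.6 = 75.20 sts.
Less 2 edge sts → 73.20 for the repeat.
Nearest multiple of 5: 75.
Add back 2 edge sts → 77.

CO 77 sts.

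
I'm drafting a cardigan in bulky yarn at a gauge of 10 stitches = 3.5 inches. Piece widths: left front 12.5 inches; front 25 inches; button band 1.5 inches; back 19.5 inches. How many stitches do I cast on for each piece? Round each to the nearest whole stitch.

left front 36; front 71; button band 4; back 56.

Rate = 10/3.5 = 2.857 sts per in.
left front: 12.5 × 2.857 = 35.71 → 36.
front: 25 × 2.857 = 71.43 → 71.
button band: 1.5 × 2.857 = 4.29 → 4.
back: 19.5 × 2.857 = 55.71 → 56.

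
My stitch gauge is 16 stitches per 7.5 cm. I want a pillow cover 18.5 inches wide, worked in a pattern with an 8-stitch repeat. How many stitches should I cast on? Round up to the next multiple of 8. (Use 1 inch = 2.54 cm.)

18.5 in = 18.5 × 2.54 = 46.99 cm.
16 / 7.5 = 2.133 sts/cm.
46.99 × 2.133 = 100.25 sts.
→ 104.

CO 104 sts.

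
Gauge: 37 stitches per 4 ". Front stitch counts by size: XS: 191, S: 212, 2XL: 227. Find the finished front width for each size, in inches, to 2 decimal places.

XS 20.65 inches; S 22.92 inches; 2XL 24.54 inches.

37/4 = 9.25 sts per in.
XS: 191 / 9.25 = 20.649 → 20.65 in.
S: 212 / 9.25 = 22.919 → 22.92 in.
2XL: 227 / 9.25 = 24.541 → 24.54 in.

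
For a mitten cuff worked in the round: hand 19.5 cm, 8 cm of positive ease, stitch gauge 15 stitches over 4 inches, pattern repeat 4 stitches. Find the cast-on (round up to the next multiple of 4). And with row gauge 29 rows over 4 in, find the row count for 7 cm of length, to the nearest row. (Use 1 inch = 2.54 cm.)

Finished = 19.5 + 8 = 27.5 cm.
27.5 cm × 1/2.54 = 10.83 inches.
15/4 = 3.75 sts per in; 10.83 × 3.75 = 40.60 sts.
Next multiple of 4 → 44.
7 cm = 2.76 inches; × 7.25 = 19.98 → 20 rows.

Cast on 44 stitches; work 20 rows.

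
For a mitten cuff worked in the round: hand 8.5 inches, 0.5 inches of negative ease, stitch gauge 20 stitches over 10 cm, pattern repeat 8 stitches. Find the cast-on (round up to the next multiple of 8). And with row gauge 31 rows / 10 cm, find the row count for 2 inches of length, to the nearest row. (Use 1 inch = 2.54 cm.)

Finished = 8.5 − 0.5 = 8 inches.
8 inches × 2.54 = 20.32 cm.
20/10 = 2 sts per cm; 20.32 × 2 = 40.64 sts.
Next multiple of 8 → 48.
2 inches = 5.08 cm; × 3.1 = 15.75 → 16 rows.

Cast on 48 stitches; work 16 rows.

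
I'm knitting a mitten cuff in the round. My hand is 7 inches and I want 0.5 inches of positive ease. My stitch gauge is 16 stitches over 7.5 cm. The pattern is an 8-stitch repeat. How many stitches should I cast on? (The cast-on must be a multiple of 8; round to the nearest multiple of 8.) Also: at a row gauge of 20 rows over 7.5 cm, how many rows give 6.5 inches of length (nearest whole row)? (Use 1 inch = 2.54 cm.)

Finished = 7 + 0.5 = 7.5 inches.
7.5 inches × 2.54 = 19.05 cm.
16/7.5 = 2.133 sts per cm; 19.05 × 2.133 = 40.64 sts.
Nearest multiple of 8 → 40.
6.5 inches = 16.51 cm; × 2.667 = 44.03 → 44 rows.

Cast on 40 stitches; work 44 rows.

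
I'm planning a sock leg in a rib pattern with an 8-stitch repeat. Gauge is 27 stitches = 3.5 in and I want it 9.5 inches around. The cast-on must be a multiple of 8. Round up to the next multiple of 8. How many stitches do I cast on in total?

80 stitches.

27 / 3.5 = 7.714 sts per inch.
9.5 × 7.714 = 73.29 sts.
Next multiple of 8: 80.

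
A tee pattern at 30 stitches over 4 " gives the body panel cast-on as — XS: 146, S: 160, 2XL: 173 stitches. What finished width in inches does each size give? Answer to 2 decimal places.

XS 19.47 inches; S 21.33 inches; 2XL 23.07 inches.

30/4 = 7.5 sts per in.
XS: 146 / 7.5 = 19.467 → 19.47 in.
S: 160 / 7.5 = 21.333 → 21.33 in.
2XL: 173 / 7.5 = 23.067 → 23.07 in.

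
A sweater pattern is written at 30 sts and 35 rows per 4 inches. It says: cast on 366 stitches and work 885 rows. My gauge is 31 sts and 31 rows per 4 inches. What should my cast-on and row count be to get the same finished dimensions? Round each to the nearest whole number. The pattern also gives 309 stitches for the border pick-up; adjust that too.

Stitches: 366 × 31/30 = 378.20 → 378.
Rows: 885 × 31/35 = 783.86 → 784.
border pick-up: 309 × 31/30 = 319.30 → 319.

Cast on 378 stitches; work 784 rows; border pick-up 319 stitches.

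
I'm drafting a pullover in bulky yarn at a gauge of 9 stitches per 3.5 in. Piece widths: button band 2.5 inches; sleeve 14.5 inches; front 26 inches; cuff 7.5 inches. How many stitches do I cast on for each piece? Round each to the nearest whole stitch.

Rate = 9/3.5 = 2.571 sts per in.
button band: 2.5 × 2.571 = 6.43 → 6.
sleeve: 14.5 × 2.571 = 37.29 → 37.
front: 26 × 2.571 = 66.86 → 67.
cuff: 7.5 × 2.571 = 19.29 → 19.

button band 6; sleeve 37; front 67; cuff 19.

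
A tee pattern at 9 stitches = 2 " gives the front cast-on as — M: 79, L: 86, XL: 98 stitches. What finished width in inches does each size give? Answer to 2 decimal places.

9/2 = 4.5 sts per in.
M: 79 / 4.5 = 17.556 → 17.56 in.
L: 86 / 4.5 = 19.111 → 19.11 in.
XL: 98 / 4.5 = 21.778 → 21.78 in.

M 17.56 inches; L 19.11 inches; XL 21.78 inches.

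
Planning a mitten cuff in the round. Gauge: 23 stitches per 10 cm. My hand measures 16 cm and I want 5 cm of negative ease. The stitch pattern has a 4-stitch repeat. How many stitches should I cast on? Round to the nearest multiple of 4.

Finished = 16 − 5 = 11 cm.
23 / 10 = 2.3 sts/cm.
11 × 2.3 = 25.30 sts.
Nearest multiple of 4: 24.

Cast on 24 stitches.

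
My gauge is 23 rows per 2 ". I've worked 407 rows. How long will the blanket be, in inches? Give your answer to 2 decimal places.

35.39 inches.

23 rows / 2 inch = 11.5 rows per inch.
407 / 11.5 = 35.391 inches.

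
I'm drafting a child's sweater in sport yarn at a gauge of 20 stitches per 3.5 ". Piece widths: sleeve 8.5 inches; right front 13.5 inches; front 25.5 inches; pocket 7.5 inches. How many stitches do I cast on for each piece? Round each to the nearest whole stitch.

sleeve 49; right front 77; front 146; pocket 43.

Rate = 20/3.5 = 5.714 sts per in.
sleeve: 8.5 × 5.714 = 48.57 → 49.
right front: 13.5 × 5.714 = 77.14 → 77.
front: 25.5 × 5.714 = 145.71 → 146.
pocket: 7.5 × 5.714 = 42.86 → 43.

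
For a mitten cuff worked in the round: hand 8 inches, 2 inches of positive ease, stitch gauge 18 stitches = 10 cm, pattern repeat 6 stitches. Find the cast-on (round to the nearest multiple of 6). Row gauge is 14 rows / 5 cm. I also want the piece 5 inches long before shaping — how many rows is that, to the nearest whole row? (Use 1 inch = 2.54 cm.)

Finished = 8 + 2 = 10 inches.
10 inches × 2.54 = 25.40 cm.
18/10 = 1.8 sts per cm; 25.40 × 1.8 = 45.72 sts.
Nearest multiple of 6 → 48.
5 inches = 12.70 cm; × 2.8 = 35.56 → 36 rows.

Cast on 48 stitches; work 36 rows.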